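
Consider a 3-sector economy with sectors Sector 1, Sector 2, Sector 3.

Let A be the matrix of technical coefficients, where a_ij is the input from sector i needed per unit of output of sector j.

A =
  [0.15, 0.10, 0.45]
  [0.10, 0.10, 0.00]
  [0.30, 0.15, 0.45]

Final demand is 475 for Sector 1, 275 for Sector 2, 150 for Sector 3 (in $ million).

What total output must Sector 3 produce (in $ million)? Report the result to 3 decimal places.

x_3 = 1017.204

I − A =
  [   0.85    -0.10    -0.45]
  [  -0.10     0.90     0.00]
  [  -0.30    -0.15     0.55]
Cofactors of I−A, C_ij = (−1)^(i+j)·(minor ij) (rows/columns in the sector order above):
  C_11 = (0.90)(0.55) − (0.00)(-0.15) = 0.4950
  C_12 = −[(-0.10)(0.55) − (0.00)(-0.30)] = 0.0550
  C_13 = (-0.10)(-0.15) − (0.90)(-0.30) = 0.2850
  C_21 = −[(-0.10)(0.55) − (-0.45)(-0.15)] = 0.1225
  C_22 = (0.85)(0.55) − (-0.45)(-0.30) = 0.3325
  C_23 = −[(0.85)(-0.15) − (-0.10)(-0.30)] = 0.1575
  C_31 = (-0.10)(0.00) − (-0.45)(0.90) = 0.4050
  C_32 = −[(0.85)(0.00) − (-0.45)(-0.10)] = 0.0450
  C_33 = (0.85)(0.90) − (-0.10)(-0.10) = 0.7550
det(I−A) = Σ_j (I−A)_1j·C_1j = (0.85)(0.4950) + (-0.10)(0.0550) + (-0.45)(0.2850) = 0.2870
adj(I−A) = Cᵀ =
  [ 0.4950   0.1225   0.4050]
  [ 0.0550   0.3325   0.0450]
  [ 0.2850   0.1575   0.7550]
(I − A)⁻¹ = adj(I−A) / det(I−A) ≈
  [   1.7247     0.4268     1.4111]
  [   0.1916     1.1585     0.1568]
  [   0.9930     0.5488     2.6307]
x = (I − A)⁻¹ d = adj(I−A)·d / det(I−A), with det(I−A) = 0.2870:
  x_1 = (0.4950·475 + 0.1225·275 + 0.4050·150) / 0.2870 = 329.5625 / 0.2870 ≈ 1148.301
  x_2 = (0.0550·475 + 0.3325·275 + 0.0450·150) / 0.2870 = 124.3125 / 0.2870 ≈ 433.145
  x_3 = (0.2850·475 + 0.1575·275 + 0.7550·150) / 0.2870 = 291.9375 / 0.2870 ≈ 1017.204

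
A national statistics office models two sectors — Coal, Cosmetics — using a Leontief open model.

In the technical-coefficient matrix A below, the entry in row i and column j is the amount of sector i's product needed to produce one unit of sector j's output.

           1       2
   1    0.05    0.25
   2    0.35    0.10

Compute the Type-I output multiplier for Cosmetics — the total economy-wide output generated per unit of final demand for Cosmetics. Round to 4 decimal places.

I − A =
  [   0.95    -0.25]
  [  -0.35     0.90]
det(I−A) = (0.95)(0.90) − (-0.25)(-0.35) = 0.7675
adj(I−A) = [[0.90, 0.25], [0.35, 0.95]]
(I − A)⁻¹ = adj(I−A) / det(I−A) ≈
  [   1.17264     0.32573]
  [   0.45603     1.23779]
The output multiplier for sector j is the column-j sum of the Leontief inverse (I − A)⁻¹ = adj(I−A) / det(I−A).
Column 2 of adj(I−A): (0.25, 0.95); det(I−A) = 0.7675.
m_2 = (0.25 + 0.95) / 0.7675 = 1.20 / 0.7675 ≈ 1.5635.

m_2 = 1.5635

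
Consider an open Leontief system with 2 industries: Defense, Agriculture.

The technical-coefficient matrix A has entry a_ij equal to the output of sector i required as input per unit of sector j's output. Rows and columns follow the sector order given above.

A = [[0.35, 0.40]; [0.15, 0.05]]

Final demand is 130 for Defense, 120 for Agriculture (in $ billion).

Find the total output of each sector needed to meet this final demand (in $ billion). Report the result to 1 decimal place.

x_1 = 307.6, x_2 = 174.9

I − A =
  [   0.65    -0.40]
  [  -0.15     0.95]
det(I−A) = (0.65)(0.95) − (-0.40)(-0.15) = 0.5575
adj(I−A) = [[0.95, 0.40], [0.15, 0.65]]
(I − A)⁻¹ = adj(I−A) / det(I−A) ≈
  [   1.7040     0.7175]
  [   0.2691     1.1659]
x = (I − A)⁻¹ d = adj(I−A)·d / det(I−A), with det(I−A) = 0.5575:
  x_1 = (0.95·130 + 0.40·120) / 0.5575 = 171.50 / 0.5575 ≈ 307.6
  x_2 = (0.15·130 + 0.65·120) / 0.5575 = 97.50 / 0.5575 ≈ 174.9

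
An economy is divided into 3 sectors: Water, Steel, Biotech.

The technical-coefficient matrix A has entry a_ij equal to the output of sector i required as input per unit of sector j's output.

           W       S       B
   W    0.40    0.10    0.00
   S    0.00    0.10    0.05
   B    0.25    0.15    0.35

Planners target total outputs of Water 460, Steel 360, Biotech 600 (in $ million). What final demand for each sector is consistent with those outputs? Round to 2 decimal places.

I − A =
  [   0.60    -0.10     0.00]
  [   0.00     0.90    -0.05]
  [  -0.25    -0.15     0.65]
d = (I − A) x:
  d_W = (+0.60)·460 + (-0.10)·360 + (+0.00)·600 = 240.00
  d_S = (+0.00)·460 + (+0.90)·360 + (-0.05)·600 = 294.00
  d_B = (-0.25)·460 + (-0.15)·360 + (+0.65)·600 = 221.00

d_W = 240.00, d_S = 294.00, d_B = 221.00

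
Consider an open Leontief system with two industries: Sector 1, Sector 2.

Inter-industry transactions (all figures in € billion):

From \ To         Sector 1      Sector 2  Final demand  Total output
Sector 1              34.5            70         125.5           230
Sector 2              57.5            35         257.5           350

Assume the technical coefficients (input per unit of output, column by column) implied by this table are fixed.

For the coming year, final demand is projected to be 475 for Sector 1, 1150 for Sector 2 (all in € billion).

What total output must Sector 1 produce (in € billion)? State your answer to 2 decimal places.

Technical coefficients a_ij = z_ij / X_j:
  a_11 = 34.5/230 = 0.15, a_21 = 57.5/230 = 0.25
  a_12 = 70/350 = 0.20, a_22 = 35/350 = 0.10
I − A =
  [   0.85    -0.20]
  [  -0.25     0.90]
det(I−A) = (0.85)(0.90) − (-0.20)(-0.25) = 0.7150
adj(I−A) = [[0.90, 0.20], [0.25, 0.85]]
(I − A)⁻¹ = adj(I−A) / det(I−A) ≈
  [   1.2587     0.2797]
  [   0.3497     1.1888]
x = (I − A)⁻¹ d = adj(I−A)·d / det(I−A), with det(I−A) = 0.7150:
  x_1 = (0.90·475 + 0.20·1150) / 0.7150 = 657.50 / 0.7150 ≈ 919.58
  x_2 = (0.25·475 + 0.85·1150) / 0.7150 = 1096.25 / 0.7150 ≈ 1533.22

x_1 = 919.58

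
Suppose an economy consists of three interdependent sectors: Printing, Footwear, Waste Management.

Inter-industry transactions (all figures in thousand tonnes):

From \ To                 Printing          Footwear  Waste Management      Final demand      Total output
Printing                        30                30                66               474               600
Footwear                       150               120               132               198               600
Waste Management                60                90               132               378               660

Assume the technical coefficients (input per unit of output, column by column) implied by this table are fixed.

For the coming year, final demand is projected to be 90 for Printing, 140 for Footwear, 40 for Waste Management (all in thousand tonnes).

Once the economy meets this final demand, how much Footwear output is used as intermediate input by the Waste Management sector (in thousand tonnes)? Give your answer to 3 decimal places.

Technical coefficients a_ij = z_ij / X_j:
  a_PP = 30/600 = 0.05, a_FP = 150/600 = 0.25, a_WP = 60/600 = 0.10
  a_PF = 30/600 = 0.05, a_FF = 120/600 = 0.20, a_WF = 90/600 = 0.15
  a_PW = 66/660 = 0.10, a_FW = 132/660 = 0.20, a_WW = 132/660 = 0.20
I − A =
  [   0.95    -0.05    -0.10]
  [  -0.25     0.80    -0.20]
  [  -0.10    -0.15     0.80]
Cofactors of I−A, C_ij = (−1)^(i+j)·(minor ij) (rows/columns in the sector order above):
  C_11 = (0.80)(0.80) − (-0.20)(-0.15) = 0.6100
  C_12 = −[(-0.25)(0.80) − (-0.20)(-0.10)] = 0.2200
  C_13 = (-0.25)(-0.15) − (0.80)(-0.10) = 0.1175
  C_21 = −[(-0.05)(0.80) − (-0.10)(-0.15)] = 0.0550
  C_22 = (0.95)(0.80) − (-0.10)(-0.10) = 0.7500
  C_23 = −[(0.95)(-0.15) − (-0.05)(-0.10)] = 0.1475
  C_31 = (-0.05)(-0.20) − (-0.10)(0.80) = 0.0900
  C_32 = −[(0.95)(-0.20) − (-0.10)(-0.25)] = 0.2150
  C_33 = (0.95)(0.80) − (-0.05)(-0.25) = 0.7475
det(I−A) = Σ_j (I−A)_1j·C_1j = (0.95)(0.6100) + (-0.05)(0.2200) + (-0.10)(0.1175) = 0.55675
adj(I−A) = Cᵀ =
  [ 0.6100   0.0550   0.0900]
  [ 0.2200   0.7500   0.2150]
  [ 0.1175   0.1475   0.7475]
(I − A)⁻¹ = adj(I−A) / det(I−A) ≈
  [   1.0956     0.0988     0.1617]
  [   0.3952     1.3471     0.3862]
  [   0.2110     0.2649     1.3426]
First solve x = (I − A)⁻¹ d = adj(I−A)·d / det(I−A); in particular x_W = (0.1175·90 + 0.1475·140 + 0.7475·40) / 0.55675 = 61.125 / 0.55675 ≈ 109.78895.
Intermediate flow from F to W: z_FW = a_FW · x_W = 0.20 × 61.125 / 0.55675 = 12.225 / 0.55675 ≈ 21.958.

z_FW = 21.958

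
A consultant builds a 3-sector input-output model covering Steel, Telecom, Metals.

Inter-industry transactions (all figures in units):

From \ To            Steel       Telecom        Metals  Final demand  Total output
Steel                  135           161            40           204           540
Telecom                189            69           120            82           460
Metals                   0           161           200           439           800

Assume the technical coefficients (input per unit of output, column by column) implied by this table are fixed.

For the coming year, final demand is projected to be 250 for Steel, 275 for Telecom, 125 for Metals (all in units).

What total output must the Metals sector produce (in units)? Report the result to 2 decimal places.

Technical coefficients a_ij = z_ij / X_j:
  a_SS = 135/540 = 0.25, a_TS = 189/540 = 0.35, a_MS = 0/540 = 0.00
  a_ST = 161/460 = 0.35, a_TT = 69/460 = 0.15, a_MT = 161/460 = 0.35
  a_SM = 40/800 = 0.05, a_TM = 120/800 = 0.15, a_MM = 200/800 = 0.25
I − A =
  [   0.75    -0.35    -0.05]
  [  -0.35     0.85    -0.15]
  [   0.00    -0.35     0.75]
Cofactors of I−A, C_ij = (−1)^(i+j)·(minor ij) (rows/columns in the sector order above):
  C_11 = (0.85)(0.75) − (-0.15)(-0.35) = 0.5850
  C_12 = −[(-0.35)(0.75) − (-0.15)(0.00)] = 0.2625
  C_13 = (-0.35)(-0.35) − (0.85)(0.00) = 0.1225
  C_21 = −[(-0.35)(0.75) − (-0.05)(-0.35)] = 0.2800
  C_22 = (0.75)(0.75) − (-0.05)(0.00) = 0.5625
  C_23 = −[(0.75)(-0.35) − (-0.35)(0.00)] = 0.2625
  C_31 = (-0.35)(-0.15) − (-0.05)(0.85) = 0.0950
  C_32 = −[(0.75)(-0.15) − (-0.05)(-0.35)] = 0.1300
  C_33 = (0.75)(0.85) − (-0.35)(-0.35) = 0.5150
det(I−A) = Σ_j (I−A)_1j·C_1j = (0.75)(0.5850) + (-0.35)(0.2625) + (-0.05)(0.1225) = 0.34075
adj(I−A) = Cᵀ =
  [ 0.5850   0.2800   0.0950]
  [ 0.2625   0.5625   0.1300]
  [ 0.1225   0.2625   0.5150]
(I − A)⁻¹ = adj(I−A) / det(I−A) ≈
  [   1.7168     0.8217     0.2788]
  [   0.7704     1.6508     0.3815]
  [   0.3595     0.7704     1.5114]
x = (I − A)⁻¹ d = adj(I−A)·d / det(I−A), with det(I−A) = 0.34075:
  x_S = (0.5850·250 + 0.2800·275 + 0.0950·125) / 0.34075 = 235.125 / 0.34075 ≈ 690.02
  x_T = (0.2625·250 + 0.5625·275 + 0.1300·125) / 0.34075 = 236.5625 / 0.34075 ≈ 694.24
  x_M = (0.1225·250 + 0.2625·275 + 0.5150·125) / 0.34075 = 167.1875 / 0.34075 ≈ 490.65

x_M = 490.65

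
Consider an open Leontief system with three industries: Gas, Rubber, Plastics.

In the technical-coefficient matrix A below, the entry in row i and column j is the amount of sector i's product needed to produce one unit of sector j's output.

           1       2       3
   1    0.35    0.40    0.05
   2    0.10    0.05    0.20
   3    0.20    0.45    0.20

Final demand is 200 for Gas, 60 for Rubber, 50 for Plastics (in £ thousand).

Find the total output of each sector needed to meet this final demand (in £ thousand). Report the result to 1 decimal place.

I − A =
  [   0.65    -0.40    -0.05]
  [  -0.10     0.95    -0.20]
  [  -0.20    -0.45     0.80]
Cofactors of I−A, C_ij = (−1)^(i+j)·(minor ij) (rows/columns in the sector order above):
  C_11 = (0.95)(0.80) − (-0.20)(-0.45) = 0.6700
  C_12 = −[(-0.10)(0.80) − (-0.20)(-0.20)] = 0.1200
  C_13 = (-0.10)(-0.45) − (0.95)(-0.20) = 0.2350
  C_21 = −[(-0.40)(0.80) − (-0.05)(-0.45)] = 0.3425
  C_22 = (0.65)(0.80) − (-0.05)(-0.20) = 0.5100
  C_23 = −[(0.65)(-0.45) − (-0.40)(-0.20)] = 0.3725
  C_31 = (-0.40)(-0.20) − (-0.05)(0.95) = 0.1275
  C_32 = −[(0.65)(-0.20) − (-0.05)(-0.10)] = 0.1350
  C_33 = (0.65)(0.95) − (-0.40)(-0.10) = 0.5775
det(I−A) = Σ_j (I−A)_1j·C_1j = (0.65)(0.6700) + (-0.40)(0.1200) + (-0.05)(0.2350) = 0.37575
adj(I−A) = Cᵀ =
  [ 0.6700   0.3425   0.1275]
  [ 0.1200   0.5100   0.1350]
  [ 0.2350   0.3725   0.5775]
(I − A)⁻¹ = adj(I−A) / det(I−A) ≈
  [   1.7831     0.9115     0.3393]
  [   0.3194     1.3573     0.3593]
  [   0.6254     0.9914     1.5369]
x = (I − A)⁻¹ d = adj(I−A)·d / det(I−A), with det(I−A) = 0.37575:
  x_1 = (0.6700·200 + 0.3425·60 + 0.1275·50) / 0.37575 = 160.925 / 0.37575 ≈ 428.3
  x_2 = (0.1200·200 + 0.5100·60 + 0.1350·50) / 0.37575 = 61.35 / 0.37575 ≈ 163.3
  x_3 = (0.2350·200 + 0.3725·60 + 0.5775·50) / 0.37575 = 98.225 / 0.37575 ≈ 261.4

x_1 = 428.3, x_2 = 163.3, x_3 = 261.4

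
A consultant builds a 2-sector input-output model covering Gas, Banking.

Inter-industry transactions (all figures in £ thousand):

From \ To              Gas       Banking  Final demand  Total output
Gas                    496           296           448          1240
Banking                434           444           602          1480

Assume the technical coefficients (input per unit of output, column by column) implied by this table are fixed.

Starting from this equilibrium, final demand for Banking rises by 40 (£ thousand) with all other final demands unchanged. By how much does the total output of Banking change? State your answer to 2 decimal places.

Technical coefficients a_ij = z_ij / X_j:
  a_11 = 496/1240 = 0.40, a_21 = 434/1240 = 0.35
  a_12 = 296/1480 = 0.20, a_22 = 444/1480 = 0.30
I − A =
  [   0.60    -0.20]
  [  -0.35     0.70]
det(I−A) = (0.60)(0.70) − (-0.20)(-0.35) = 0.3500
adj(I−A) = [[0.70, 0.20], [0.35, 0.60]]
(I − A)⁻¹ = adj(I−A) / det(I−A) ≈
  [   2.0000     0.5714]
  [   1.0000     1.7143]
Δx = (I − A)⁻¹ Δd with Δd having +40 in the Banking component and 0 elsewhere.
So Δx_2 = L_22 · (+40), where L_22 = adj(I−A)_22 / det(I−A) = 0.60 / 0.3500.
Δx_2 = 0.60 × (+40) / 0.3500 = 24.00 / 0.3500 ≈ 68.57.

Δx_2 = 68.57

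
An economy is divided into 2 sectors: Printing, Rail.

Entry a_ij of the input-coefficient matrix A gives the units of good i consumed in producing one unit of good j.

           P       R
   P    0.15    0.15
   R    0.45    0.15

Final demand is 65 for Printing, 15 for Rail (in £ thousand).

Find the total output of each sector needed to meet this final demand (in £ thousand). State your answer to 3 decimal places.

I − A =
  [   0.85    -0.15]
  [  -0.45     0.85]
det(I−A) = (0.85)(0.85) − (-0.15)(-0.45) = 0.6550
adj(I−A) = [[0.85, 0.15], [0.45, 0.85]]
(I − A)⁻¹ = adj(I−A) / det(I−A) ≈
  [   1.2977     0.2290]
  [   0.6870     1.2977]
x = (I − A)⁻¹ d = adj(I−A)·d / det(I−A), with det(I−A) = 0.6550:
  x_P = (0.85·65 + 0.15·15) / 0.6550 = 57.50 / 0.6550 ≈ 87.786
  x_R = (0.45·65 + 0.85·15) / 0.6550 = 42.00 / 0.6550 ≈ 64.122

x_P = 87.786, x_R = 64.122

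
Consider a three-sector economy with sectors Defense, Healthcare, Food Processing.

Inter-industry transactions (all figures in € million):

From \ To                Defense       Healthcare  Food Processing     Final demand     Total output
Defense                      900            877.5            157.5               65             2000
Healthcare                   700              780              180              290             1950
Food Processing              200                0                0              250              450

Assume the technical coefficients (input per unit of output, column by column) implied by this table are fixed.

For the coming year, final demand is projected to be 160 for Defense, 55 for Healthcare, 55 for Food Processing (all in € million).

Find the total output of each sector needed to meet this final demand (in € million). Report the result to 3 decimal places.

x_D = 1065.169, x_H = 820.693, x_F = 161.517

Technical coefficients a_ij = z_ij / X_j:
  a_DD = 900/2000 = 0.45, a_HD = 700/2000 = 0.35, a_FD = 200/2000 = 0.10
  a_DH = 877.5/1950 = 0.45, a_HH = 780/1950 = 0.40, a_FH = 0/1950 = 0.00
  a_DF = 157.5/450 = 0.35, a_HF = 180/450 = 0.40, a_FF = 0/450 = 0.00
I − A =
  [   0.55    -0.45    -0.35]
  [  -0.35     0.60    -0.40]
  [  -0.10     0.00     1.00]
Cofactors of I−A, C_ij = (−1)^(i+j)·(minor ij) (rows/columns in the sector order above):
  C_11 = (0.60)(1.00) − (-0.40)(0.00) = 0.6000
  C_12 = −[(-0.35)(1.00) − (-0.40)(-0.10)] = 0.3900
  C_13 = (-0.35)(0.00) − (0.60)(-0.10) = 0.0600
  C_21 = −[(-0.45)(1.00) − (-0.35)(0.00)] = 0.4500
  C_22 = (0.55)(1.00) − (-0.35)(-0.10) = 0.5150
  C_23 = −[(0.55)(0.00) − (-0.45)(-0.10)] = 0.0450
  C_31 = (-0.45)(-0.40) − (-0.35)(0.60) = 0.3900
  C_32 = −[(0.55)(-0.40) − (-0.35)(-0.35)] = 0.3425
  C_33 = (0.55)(0.60) − (-0.45)(-0.35) = 0.1725
det(I−A) = Σ_j (I−A)_1j·C_1j = (0.55)(0.6000) + (-0.45)(0.3900) + (-0.35)(0.0600) = 0.1335
adj(I−A) = Cᵀ =
  [ 0.6000   0.4500   0.3900]
  [ 0.3900   0.5150   0.3425]
  [ 0.0600   0.0450   0.1725]
(I − A)⁻¹ = adj(I−A) / det(I−A) ≈
  [   4.4944     3.3708     2.9213]
  [   2.9213     3.8577     2.5655]
  [   0.4494     0.3371     1.2921]
x = (I − A)⁻¹ d = adj(I−A)·d / det(I−A), with det(I−A) = 0.1335:
  x_D = (0.6000·160 + 0.4500·55 + 0.3900·55) / 0.1335 = 142.20 / 0.1335 ≈ 1065.169
  x_H = (0.3900·160 + 0.5150·55 + 0.3425·55) / 0.1335 = 109.5625 / 0.1335 ≈ 820.693
  x_F = (0.0600·160 + 0.0450·55 + 0.1725·55) / 0.1335 = 21.5625 / 0.1335 ≈ 161.517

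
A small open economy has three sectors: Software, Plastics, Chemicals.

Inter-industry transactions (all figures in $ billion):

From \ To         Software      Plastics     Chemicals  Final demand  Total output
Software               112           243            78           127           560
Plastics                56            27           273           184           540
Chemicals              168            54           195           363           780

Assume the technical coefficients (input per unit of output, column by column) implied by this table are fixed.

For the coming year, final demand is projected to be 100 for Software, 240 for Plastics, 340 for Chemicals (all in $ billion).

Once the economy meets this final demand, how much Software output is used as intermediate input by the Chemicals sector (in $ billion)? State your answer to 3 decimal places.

z_SC = 75.133

Technical coefficients a_ij = z_ij / X_j:
  a_SS = 112/560 = 0.20, a_PS = 56/560 = 0.10, a_CS = 168/560 = 0.30
  a_SP = 243/540 = 0.45, a_PP = 27/540 = 0.05, a_CP = 54/540 = 0.10
  a_SC = 78/780 = 0.10, a_PC = 273/780 = 0.35, a_CC = 195/780 = 0.25
I − A =
  [   0.80    -0.45    -0.10]
  [  -0.10     0.95    -0.35]
  [  -0.30    -0.10     0.75]
Cofactors of I−A, C_ij = (−1)^(i+j)·(minor ij) (rows/columns in the sector order above):
  C_11 = (0.95)(0.75) − (-0.35)(-0.10) = 0.6775
  C_12 = −[(-0.10)(0.75) − (-0.35)(-0.30)] = 0.1800
  C_13 = (-0.10)(-0.10) − (0.95)(-0.30) = 0.2950
  C_21 = −[(-0.45)(0.75) − (-0.10)(-0.10)] = 0.3475
  C_22 = (0.80)(0.75) − (-0.10)(-0.30) = 0.5700
  C_23 = −[(0.80)(-0.10) − (-0.45)(-0.30)] = 0.2150
  C_31 = (-0.45)(-0.35) − (-0.10)(0.95) = 0.2525
  C_32 = −[(0.80)(-0.35) − (-0.10)(-0.10)] = 0.2900
  C_33 = (0.80)(0.95) − (-0.45)(-0.10) = 0.7150
det(I−A) = Σ_j (I−A)_1j·C_1j = (0.80)(0.6775) + (-0.45)(0.1800) + (-0.10)(0.2950) = 0.4315
adj(I−A) = Cᵀ =
  [ 0.6775   0.3475   0.2525]
  [ 0.1800   0.5700   0.2900]
  [ 0.2950   0.2150   0.7150]
(I − A)⁻¹ = adj(I−A) / det(I−A) ≈
  [   1.5701     0.8053     0.5852]
  [   0.4171     1.3210     0.6721]
  [   0.6837     0.4983     1.6570]
First solve x = (I − A)⁻¹ d = adj(I−A)·d / det(I−A); in particular x_C = (0.2950·100 + 0.2150·240 + 0.7150·340) / 0.4315 = 324.20 / 0.4315 ≈ 751.33256.
Intermediate flow from S to C: z_SC = a_SC · x_C = 0.10 × 324.20 / 0.4315 = 32.42 / 0.4315 ≈ 75.133.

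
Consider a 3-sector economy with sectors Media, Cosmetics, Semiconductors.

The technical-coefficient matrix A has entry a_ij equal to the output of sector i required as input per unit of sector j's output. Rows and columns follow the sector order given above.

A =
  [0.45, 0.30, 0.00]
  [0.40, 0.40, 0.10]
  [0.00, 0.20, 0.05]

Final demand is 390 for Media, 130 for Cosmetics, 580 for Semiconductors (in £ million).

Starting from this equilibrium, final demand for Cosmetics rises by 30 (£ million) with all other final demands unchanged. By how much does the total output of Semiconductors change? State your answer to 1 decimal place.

Δx_3 = 17.5

I − A =
  [   0.55    -0.30     0.00]
  [  -0.40     0.60    -0.10]
  [   0.00    -0.20     0.95]
Cofactors of I−A, C_ij = (−1)^(i+j)·(minor ij) (rows/columns in the sector order above):
  C_11 = (0.60)(0.95) − (-0.10)(-0.20) = 0.5500
  C_12 = −[(-0.40)(0.95) − (-0.10)(0.00)] = 0.3800
  C_13 = (-0.40)(-0.20) − (0.60)(0.00) = 0.0800
  C_21 = −[(-0.30)(0.95) − (0.00)(-0.20)] = 0.2850
  C_22 = (0.55)(0.95) − (0.00)(0.00) = 0.5225
  C_23 = −[(0.55)(-0.20) − (-0.30)(0.00)] = 0.1100
  C_31 = (-0.30)(-0.10) − (0.00)(0.60) = 0.0300
  C_32 = −[(0.55)(-0.10) − (0.00)(-0.40)] = 0.0550
  C_33 = (0.55)(0.60) − (-0.30)(-0.40) = 0.2100
det(I−A) = Σ_j (I−A)_1j·C_1j = (0.55)(0.5500) + (-0.30)(0.3800) + (0.00)(0.0800) = 0.1885
adj(I−A) = Cᵀ =
  [ 0.5500   0.2850   0.0300]
  [ 0.3800   0.5225   0.0550]
  [ 0.0800   0.1100   0.2100]
(I − A)⁻¹ = adj(I−A) / det(I−A) ≈
  [   2.9178     1.5119     0.1592]
  [   2.0159     2.7719     0.2918]
  [   0.4244     0.5836     1.1141]
Δx = (I − A)⁻¹ Δd with Δd having +30 in the Cosmetics component and 0 elsewhere.
So Δx_3 = L_32 · (+30), where L_32 = adj(I−A)_32 / det(I−A) = 0.1100 / 0.1885.
Δx_3 = 0.1100 × (+30) / 0.1885 = 3.30 / 0.1885 ≈ 17.5.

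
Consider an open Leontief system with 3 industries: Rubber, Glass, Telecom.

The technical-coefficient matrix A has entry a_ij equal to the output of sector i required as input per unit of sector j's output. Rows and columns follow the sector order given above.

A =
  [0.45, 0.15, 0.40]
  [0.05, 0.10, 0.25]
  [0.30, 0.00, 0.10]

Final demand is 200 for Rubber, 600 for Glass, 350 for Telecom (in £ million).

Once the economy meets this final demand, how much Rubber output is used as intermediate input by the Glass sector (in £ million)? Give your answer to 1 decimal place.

z_RG = 142.8

I − A =
  [   0.55    -0.15    -0.40]
  [  -0.05     0.90    -0.25]
  [  -0.30     0.00     0.90]
Cofactors of I−A, C_ij = (−1)^(i+j)·(minor ij) (rows/columns in the sector order above):
  C_11 = (0.90)(0.90) − (-0.25)(0.00) = 0.8100
  C_12 = −[(-0.05)(0.90) − (-0.25)(-0.30)] = 0.1200
  C_13 = (-0.05)(0.00) − (0.90)(-0.30) = 0.2700
  C_21 = −[(-0.15)(0.90) − (-0.40)(0.00)] = 0.1350
  C_22 = (0.55)(0.90) − (-0.40)(-0.30) = 0.3750
  C_23 = −[(0.55)(0.00) − (-0.15)(-0.30)] = 0.0450
  C_31 = (-0.15)(-0.25) − (-0.40)(0.90) = 0.3975
  C_32 = −[(0.55)(-0.25) − (-0.40)(-0.05)] = 0.1575
  C_33 = (0.55)(0.90) − (-0.15)(-0.05) = 0.4875
det(I−A) = Σ_j (I−A)_1j·C_1j = (0.55)(0.8100) + (-0.15)(0.1200) + (-0.40)(0.2700) = 0.3195
adj(I−A) = Cᵀ =
  [ 0.8100   0.1350   0.3975]
  [ 0.1200   0.3750   0.1575]
  [ 0.2700   0.0450   0.4875]
(I − A)⁻¹ = adj(I−A) / det(I−A) ≈
  [   2.5352     0.4225     1.2441]
  [   0.3756     1.1737     0.4930]
  [   0.8451     0.1408     1.5258]
First solve x = (I − A)⁻¹ d = adj(I−A)·d / det(I−A); in particular x_G = (0.1200·200 + 0.3750·600 + 0.1575·350) / 0.3195 = 304.125 / 0.3195 ≈ 951.878.
Intermediate flow from R to G: z_RG = a_RG · x_G = 0.15 × 304.125 / 0.3195 = 45.61875 / 0.3195 ≈ 142.8.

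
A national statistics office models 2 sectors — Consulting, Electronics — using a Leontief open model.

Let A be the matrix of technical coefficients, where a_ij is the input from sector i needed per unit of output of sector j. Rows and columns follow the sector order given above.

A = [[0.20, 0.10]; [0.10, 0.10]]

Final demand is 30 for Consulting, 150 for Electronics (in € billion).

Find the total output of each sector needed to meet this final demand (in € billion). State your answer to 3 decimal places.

I − A =
  [   0.80    -0.10]
  [  -0.10     0.90]
det(I−A) = (0.80)(0.90) − (-0.10)(-0.10) = 0.7100
adj(I−A) = [[0.90, 0.10], [0.10, 0.80]]
(I − A)⁻¹ = adj(I−A) / det(I−A) ≈
  [   1.2676     0.1408]
  [   0.1408     1.1268]
x = (I − A)⁻¹ d = adj(I−A)·d / det(I−A), with det(I−A) = 0.7100:
  x_C = (0.90·30 + 0.10·150) / 0.7100 = 42.00 / 0.7100 ≈ 59.155
  x_E = (0.10·30 + 0.80·150) / 0.7100 = 123.00 / 0.7100 ≈ 173.239

x_C = 59.155, x_E = 173.239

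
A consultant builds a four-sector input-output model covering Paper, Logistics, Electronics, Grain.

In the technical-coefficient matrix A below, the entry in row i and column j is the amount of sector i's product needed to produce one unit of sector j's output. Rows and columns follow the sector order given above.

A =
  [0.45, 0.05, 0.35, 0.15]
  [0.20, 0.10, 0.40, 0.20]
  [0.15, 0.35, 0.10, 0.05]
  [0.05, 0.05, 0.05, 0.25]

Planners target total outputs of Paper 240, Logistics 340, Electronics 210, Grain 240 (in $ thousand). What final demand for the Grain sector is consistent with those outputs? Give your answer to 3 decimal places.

I − A =
  [   0.55    -0.05    -0.35    -0.15]
  [  -0.20     0.90    -0.40    -0.20]
  [  -0.15    -0.35     0.90    -0.05]
  [  -0.05    -0.05    -0.05     0.75]
d = (I − A) x:
  d_P = (+0.55)·240 + (-0.05)·340 + (-0.35)·210 + (-0.15)·240 = 5.500
  d_L = (-0.20)·240 + (+0.90)·340 + (-0.40)·210 + (-0.20)·240 = 126.000
  d_E = (-0.15)·240 + (-0.35)·340 + (+0.90)·210 + (-0.05)·240 = 22.000
  d_G = (-0.05)·240 + (-0.05)·340 + (-0.05)·210 + (+0.75)·240 = 140.500

d_G = 140.500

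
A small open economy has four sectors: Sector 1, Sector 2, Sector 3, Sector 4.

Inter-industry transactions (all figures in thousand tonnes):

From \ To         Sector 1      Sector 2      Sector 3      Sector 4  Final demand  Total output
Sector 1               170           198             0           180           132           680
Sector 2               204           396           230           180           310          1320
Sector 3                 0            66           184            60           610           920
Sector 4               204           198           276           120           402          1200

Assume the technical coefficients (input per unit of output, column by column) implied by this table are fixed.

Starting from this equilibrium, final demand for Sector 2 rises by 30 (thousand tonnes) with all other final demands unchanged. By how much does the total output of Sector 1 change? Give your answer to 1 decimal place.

Δx_1 = 13.7

Technical coefficients a_ij = z_ij / X_j:
  a_11 = 170/680 = 0.25, a_21 = 204/680 = 0.30, a_31 = 0/680 = 0.00, a_41 = 204/680 = 0.30
  a_12 = 198/1320 = 0.15, a_22 = 396/1320 = 0.30, a_32 = 66/1320 = 0.05, a_42 = 198/1320 = 0.15
  a_13 = 0/920 = 0.00, a_23 = 230/920 = 0.25, a_33 = 184/920 = 0.20, a_43 = 276/920 = 0.30
  a_14 = 180/1200 = 0.15, a_24 = 180/1200 = 0.15, a_34 = 60/1200 = 0.05, a_44 = 120/1200 = 0.10
I − A =
  [   0.75    -0.15     0.00    -0.15]
  [  -0.30     0.70    -0.25    -0.15]
  [   0.00    -0.05     0.80    -0.05]
  [  -0.30    -0.15    -0.30     0.90]
Compute the cofactors C_ij = (−1)^(i+j)·(3×3 minor ij) of I−A; the adjugate is their transpose:
adj(I−A) = Cᵀ =
  [ 0.460125   0.126000   0.077625   0.102000]
  [ 0.251250   0.492750   0.204750   0.135375]
  [ 0.028500   0.039375   0.370125   0.031875]
  [ 0.204750   0.137250   0.183375   0.374625]
det(I−A) = Σ_j (I−A)_1j·C_1j = (0.75)(0.460125) + (-0.15)(0.251250) + (0.00)(0.028500) + (-0.15)(0.204750) = 0.27669375
(I − A)⁻¹ = adj(I−A) / det(I−A) ≈
  [   1.6629     0.4554     0.2805     0.3686]
  [   0.9080     1.7808     0.7400     0.4893]
  [   0.1030     0.1423     1.3377     0.1152]
  [   0.7400     0.4960     0.6627     1.3539]
Δx = (I − A)⁻¹ Δd with Δd having +30 in the Sector 2 component and 0 elsewhere.
So Δx_1 = L_12 · (+30), where L_12 = adj(I−A)_12 / det(I−A) = 0.126000 / 0.27669375.
Δx_1 = 0.126000 × (+30) / 0.27669375 = 3.78 / 0.27669375 ≈ 13.7.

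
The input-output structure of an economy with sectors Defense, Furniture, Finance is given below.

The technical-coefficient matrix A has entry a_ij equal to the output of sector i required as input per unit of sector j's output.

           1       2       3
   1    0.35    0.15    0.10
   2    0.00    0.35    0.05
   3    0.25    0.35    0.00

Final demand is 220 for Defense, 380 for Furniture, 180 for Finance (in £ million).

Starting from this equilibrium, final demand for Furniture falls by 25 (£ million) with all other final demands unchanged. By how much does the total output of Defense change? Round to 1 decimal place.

Δx_1 = -11.8

I − A =
  [   0.65    -0.15    -0.10]
  [   0.00     0.65    -0.05]
  [  -0.25    -0.35     1.00]
Cofactors of I−A, C_ij = (−1)^(i+j)·(minor ij) (rows/columns in the sector order above):
  C_11 = (0.65)(1.00) − (-0.05)(-0.35) = 0.6325
  C_12 = −[(0.00)(1.00) − (-0.05)(-0.25)] = 0.0125
  C_13 = (0.00)(-0.35) − (0.65)(-0.25) = 0.1625
  C_21 = −[(-0.15)(1.00) − (-0.10)(-0.35)] = 0.1850
  C_22 = (0.65)(1.00) − (-0.10)(-0.25) = 0.6250
  C_23 = −[(0.65)(-0.35) − (-0.15)(-0.25)] = 0.2650
  C_31 = (-0.15)(-0.05) − (-0.10)(0.65) = 0.0725
  C_32 = −[(0.65)(-0.05) − (-0.10)(0.00)] = 0.0325
  C_33 = (0.65)(0.65) − (-0.15)(0.00) = 0.4225
det(I−A) = Σ_j (I−A)_1j·C_1j = (0.65)(0.6325) + (-0.15)(0.0125) + (-0.10)(0.1625) = 0.3930
adj(I−A) = Cᵀ =
  [ 0.6325   0.1850   0.0725]
  [ 0.0125   0.6250   0.0325]
  [ 0.1625   0.2650   0.4225]
(I − A)⁻¹ = adj(I−A) / det(I−A) ≈
  [   1.6094     0.4707     0.1845]
  [   0.0318     1.5903     0.0827]
  [   0.4135     0.6743     1.0751]
Δx = (I − A)⁻¹ Δd with Δd having -25 in the Furniture component and 0 elsewhere.
So Δx_1 = L_12 · (-25), where L_12 = adj(I−A)_12 / det(I−A) = 0.1850 / 0.3930.
Δx_1 = 0.1850 × (-25) / 0.3930 = -4.625 / 0.3930 ≈ -11.8.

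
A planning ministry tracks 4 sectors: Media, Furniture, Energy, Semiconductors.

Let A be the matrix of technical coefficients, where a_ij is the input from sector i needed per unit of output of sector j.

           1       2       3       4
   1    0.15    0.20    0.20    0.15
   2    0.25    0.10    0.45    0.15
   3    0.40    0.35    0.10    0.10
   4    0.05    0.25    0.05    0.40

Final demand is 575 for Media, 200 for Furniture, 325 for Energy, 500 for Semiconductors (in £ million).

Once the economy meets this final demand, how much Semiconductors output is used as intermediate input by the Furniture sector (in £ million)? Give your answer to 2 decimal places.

I − A =
  [   0.85    -0.20    -0.20    -0.15]
  [  -0.25     0.90    -0.45    -0.15]
  [  -0.40    -0.35     0.90    -0.10]
  [  -0.05    -0.25    -0.05     0.60]
Compute the cofactors C_ij = (−1)^(i+j)·(3×3 minor ij) of I−A; the adjugate is their transpose:
adj(I−A) = Cᵀ =
  [ 0.339375   0.190375   0.179625   0.162375]
  [ 0.253750   0.396000   0.265875   0.206750]
  [ 0.266875   0.261125   0.379500   0.195250]
  [ 0.156250   0.202625   0.157375   0.384125]
det(I−A) = Σ_j (I−A)_1j·C_1j = (0.85)(0.339375) + (-0.20)(0.253750) + (-0.20)(0.266875) + (-0.15)(0.156250) = 0.16090625
(I − A)⁻¹ = adj(I−A) / det(I−A) ≈
  [   2.1091     1.1831     1.1163     1.0091]
  [   1.5770     2.4611     1.6524     1.2849]
  [   1.6586     1.6228     2.3585     1.2134]
  [   0.9711     1.2593     0.9781     2.3873]
First solve x = (I − A)⁻¹ d = adj(I−A)·d / det(I−A); in particular x_2 = (0.253750·575 + 0.396000·200 + 0.265875·325 + 0.206750·500) / 0.16090625 = 414.890625 / 0.16090625 ≈ 2578.4618.
Intermediate flow from 4 to 2: z_42 = a_42 · x_2 = 0.25 × 414.890625 / 0.16090625 = 103.72265625 / 0.16090625 ≈ 644.62.

z_42 = 644.62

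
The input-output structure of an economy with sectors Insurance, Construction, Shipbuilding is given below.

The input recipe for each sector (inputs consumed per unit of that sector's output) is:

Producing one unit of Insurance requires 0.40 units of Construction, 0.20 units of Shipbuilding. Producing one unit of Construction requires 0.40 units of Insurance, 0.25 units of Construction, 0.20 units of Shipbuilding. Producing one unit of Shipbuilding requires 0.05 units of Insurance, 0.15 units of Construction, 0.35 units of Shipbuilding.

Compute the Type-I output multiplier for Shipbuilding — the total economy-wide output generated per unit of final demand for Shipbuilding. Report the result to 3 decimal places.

m_S = 2.598

I − A =
  [   1.00    -0.40    -0.05]
  [  -0.40     0.75    -0.15]
  [  -0.20    -0.20     0.65]
Cofactors of I−A, C_ij = (−1)^(i+j)·(minor ij) (rows/columns in the sector order above):
  C_11 = (0.75)(0.65) − (-0.15)(-0.20) = 0.4575
  C_12 = −[(-0.40)(0.65) − (-0.15)(-0.20)] = 0.2900
  C_13 = (-0.40)(-0.20) − (0.75)(-0.20) = 0.2300
  C_21 = −[(-0.40)(0.65) − (-0.05)(-0.20)] = 0.2700
  C_22 = (1.00)(0.65) − (-0.05)(-0.20) = 0.6400
  C_23 = −[(1.00)(-0.20) − (-0.40)(-0.20)] = 0.2800
  C_31 = (-0.40)(-0.15) − (-0.05)(0.75) = 0.0975
  C_32 = −[(1.00)(-0.15) − (-0.05)(-0.40)] = 0.1700
  C_33 = (1.00)(0.75) − (-0.40)(-0.40) = 0.5900
det(I−A) = Σ_j (I−A)_1j·C_1j = (1.00)(0.4575) + (-0.40)(0.2900) + (-0.05)(0.2300) = 0.3300
adj(I−A) = Cᵀ =
  [ 0.4575   0.2700   0.0975]
  [ 0.2900   0.6400   0.1700]
  [ 0.2300   0.2800   0.5900]
(I − A)⁻¹ = adj(I−A) / det(I−A) ≈
  [   1.3864     0.8182     0.2955]
  [   0.8788     1.9394     0.5152]
  [   0.6970     0.8485     1.7879]
The output multiplier for sector j is the column-j sum of the Leontief inverse (I − A)⁻¹ = adj(I−A) / det(I−A).
Column S of adj(I−A): (0.0975, 0.1700, 0.5900); det(I−A) = 0.3300.
m_S = (0.0975 + 0.1700 + 0.5900) / 0.3300 = 0.8575 / 0.3300 ≈ 2.598.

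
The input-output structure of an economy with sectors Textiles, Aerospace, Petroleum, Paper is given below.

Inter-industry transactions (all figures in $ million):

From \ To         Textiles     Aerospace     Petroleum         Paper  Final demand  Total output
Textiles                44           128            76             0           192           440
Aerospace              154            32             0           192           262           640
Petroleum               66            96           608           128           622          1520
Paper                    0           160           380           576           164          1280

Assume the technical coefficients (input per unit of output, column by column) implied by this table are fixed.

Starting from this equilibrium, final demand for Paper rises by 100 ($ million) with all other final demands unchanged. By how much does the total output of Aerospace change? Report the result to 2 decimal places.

Technical coefficients a_ij = z_ij / X_j:
  a_11 = 44/440 = 0.10, a_21 = 154/440 = 0.35, a_31 = 66/440 = 0.15, a_41 = 0/440 = 0.00
  a_12 = 128/640 = 0.20, a_22 = 32/640 = 0.05, a_32 = 96/640 = 0.15, a_42 = 160/640 = 0.25
  a_13 = 76/1520 = 0.05, a_23 = 0/1520 = 0.00, a_33 = 608/1520 = 0.40, a_43 = 380/1520 = 0.25
  a_14 = 0/1280 = 0.00, a_24 = 192/1280 = 0.15, a_34 = 128/1280 = 0.10, a_44 = 576/1280 = 0.45
I − A =
  [   0.90    -0.20    -0.05     0.00]
  [  -0.35     0.95     0.00    -0.15]
  [  -0.15    -0.15     0.60    -0.10]
  [   0.00    -0.25    -0.25     0.55]
Compute the cofactors C_ij = (−1)^(i+j)·(3×3 minor ij) of I−A; the adjugate is their transpose:
adj(I−A) = Cᵀ =
  [ 0.261625   0.066375   0.031750   0.023875]
  [ 0.112375   0.270375   0.043375   0.081625]
  [ 0.110375   0.113250   0.398000   0.103250]
  [ 0.101250   0.174375   0.200625   0.461250]
det(I−A) = Σ_j (I−A)_1j·C_1j = (0.90)(0.261625) + (-0.20)(0.112375) + (-0.05)(0.110375) + (0.00)(0.101250) = 0.20746875
(I − A)⁻¹ = adj(I−A) / det(I−A) ≈
  [   1.2610     0.3199     0.1530     0.1151]
  [   0.5416     1.3032     0.2091     0.3934]
  [   0.5320     0.5459     1.9184     0.4977]
  [   0.4880     0.8405     0.9670     2.2232]
Δx = (I − A)⁻¹ Δd with Δd having +100 in the Paper component and 0 elsewhere.
So Δx_2 = L_24 · (+100), where L_24 = adj(I−A)_24 / det(I−A) = 0.081625 / 0.20746875.
Δx_2 = 0.081625 × (+100) / 0.20746875 = 8.1625 / 0.20746875 ≈ 39.34.

Δx_2 = 39.34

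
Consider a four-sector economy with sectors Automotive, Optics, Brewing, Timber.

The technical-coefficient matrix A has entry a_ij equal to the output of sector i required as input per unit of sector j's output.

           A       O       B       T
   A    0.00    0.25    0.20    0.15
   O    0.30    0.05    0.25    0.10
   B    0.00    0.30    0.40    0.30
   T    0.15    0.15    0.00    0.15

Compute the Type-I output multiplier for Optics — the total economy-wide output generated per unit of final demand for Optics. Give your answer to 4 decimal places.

m_O = 3.5432

I − A =
  [   1.00    -0.25    -0.20    -0.15]
  [  -0.30     0.95    -0.25    -0.10]
  [   0.00    -0.30     0.60    -0.30]
  [  -0.15    -0.15     0.00     0.85]
Compute the cofactors C_ij = (−1)^(i+j)·(3×3 minor ij) of I−A; the adjugate is their transpose:
adj(I−A) = Cᵀ =
  [ 0.400500   0.201000   0.217250   0.171000]
  [ 0.173250   0.487500   0.260875   0.180000]
  [ 0.137250   0.304500   0.696875   0.306000]
  [ 0.101250   0.121500   0.084375   0.432000]
det(I−A) = Σ_j (I−A)_1j·C_1j = (1.00)(0.400500) + (-0.25)(0.173250) + (-0.20)(0.137250) + (-0.15)(0.101250) = 0.31455
(I − A)⁻¹ = adj(I−A) / det(I−A) ≈
  [   1.27325     0.63901     0.69067     0.54363]
  [   0.55079     1.54983     0.82936     0.57225]
  [   0.43634     0.96805     2.21547     0.97282]
  [   0.32189     0.38627     0.26824     1.37339]
The output multiplier for sector j is the column-j sum of the Leontief inverse (I − A)⁻¹ = adj(I−A) / det(I−A).
Column O of adj(I−A): (0.201000, 0.487500, 0.304500, 0.121500); det(I−A) = 0.31455.
m_O = (0.201000 + 0.487500 + 0.304500 + 0.121500) / 0.31455 = 1.1145 / 0.31455 ≈ 3.5432.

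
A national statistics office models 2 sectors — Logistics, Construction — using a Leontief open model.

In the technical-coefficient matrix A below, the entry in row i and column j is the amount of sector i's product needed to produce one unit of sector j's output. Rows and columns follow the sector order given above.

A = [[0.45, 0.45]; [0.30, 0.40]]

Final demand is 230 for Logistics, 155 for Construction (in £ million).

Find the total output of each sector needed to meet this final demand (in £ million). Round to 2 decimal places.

I − A =
  [   0.55    -0.45]
  [  -0.30     0.60]
det(I−A) = (0.55)(0.60) − (-0.45)(-0.30) = 0.1950
adj(I−A) = [[0.60, 0.45], [0.30, 0.55]]
(I − A)⁻¹ = adj(I−A) / det(I−A) ≈
  [   3.0769     2.3077]
  [   1.5385     2.8205]
x = (I − A)⁻¹ d = adj(I−A)·d / det(I−A), with det(I−A) = 0.1950:
  x_1 = (0.60·230 + 0.45·155) / 0.1950 = 207.75 / 0.1950 ≈ 1065.38
  x_2 = (0.30·230 + 0.55·155) / 0.1950 = 154.25 / 0.1950 ≈ 791.03

x_1 = 1065.38, x_2 = 791.03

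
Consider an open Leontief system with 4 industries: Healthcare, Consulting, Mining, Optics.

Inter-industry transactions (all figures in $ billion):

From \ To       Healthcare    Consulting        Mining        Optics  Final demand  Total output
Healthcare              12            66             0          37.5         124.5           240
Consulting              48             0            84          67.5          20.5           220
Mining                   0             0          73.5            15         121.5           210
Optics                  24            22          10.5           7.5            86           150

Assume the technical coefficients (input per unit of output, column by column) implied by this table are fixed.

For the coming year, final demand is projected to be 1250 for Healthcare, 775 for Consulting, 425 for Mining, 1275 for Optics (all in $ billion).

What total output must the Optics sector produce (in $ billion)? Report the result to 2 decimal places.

x_4 = 1938.22

Technical coefficients a_ij = z_ij / X_j:
  a_11 = 12/240 = 0.05, a_21 = 48/240 = 0.20, a_31 = 0/240 = 0.00, a_41 = 24/240 = 0.10
  a_12 = 66/220 = 0.30, a_22 = 0/220 = 0.00, a_32 = 0/220 = 0.00, a_42 = 22/220 = 0.10
  a_13 = 0/210 = 0.00, a_23 = 84/210 = 0.40, a_33 = 73.5/210 = 0.35, a_43 = 10.5/210 = 0.05
  a_14 = 37.5/150 = 0.25, a_24 = 67.5/150 = 0.45, a_34 = 15/150 = 0.10, a_44 = 7.5/150 = 0.05
I − A =
  [   0.95    -0.30     0.00    -0.25]
  [  -0.20     1.00    -0.40    -0.45]
  [   0.00     0.00     0.65    -0.10]
  [  -0.10    -0.10    -0.05     0.95]
Compute the cofactors C_ij = (−1)^(i+j)·(3×3 minor ij) of I−A; the adjugate is their transpose:
adj(I−A) = Cᵀ =
  [ 0.579250   0.200000   0.143250   0.262250]
  [ 0.155750   0.565625   0.374875   0.348375]
  [ 0.012000   0.012500   0.759250   0.089000]
  [ 0.078000   0.081250   0.094500   0.578500]
det(I−A) = Σ_j (I−A)_1j·C_1j = (0.95)(0.579250) + (-0.30)(0.155750) + (0.00)(0.012000) + (-0.25)(0.078000) = 0.4840625
(I − A)⁻¹ = adj(I−A) / det(I−A) ≈
  [   1.1966     0.4132     0.2959     0.5418]
  [   0.3218     1.1685     0.7744     0.7197]
  [   0.0248     0.0258     1.5685     0.1839]
  [   0.1611     0.1679     0.1952     1.1951]
x = (I − A)⁻¹ d = adj(I−A)·d / det(I−A), with det(I−A) = 0.4840625:
  x_1 = (0.579250·1250 + 0.200000·775 + 0.143250·425 + 0.262250·1275) / 0.4840625 = 1274.3125 / 0.4840625 ≈ 2632.54
  x_2 = (0.155750·1250 + 0.565625·775 + 0.374875·425 + 0.348375·1275) / 0.4840625 = 1236.546875 / 0.4840625 ≈ 2554.52
  x_3 = (0.012000·1250 + 0.012500·775 + 0.759250·425 + 0.089000·1275) / 0.4840625 = 460.84375 / 0.4840625 ≈ 952.03
  x_4 = (0.078000·1250 + 0.081250·775 + 0.094500·425 + 0.578500·1275) / 0.4840625 = 938.21875 / 0.4840625 ≈ 1938.22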